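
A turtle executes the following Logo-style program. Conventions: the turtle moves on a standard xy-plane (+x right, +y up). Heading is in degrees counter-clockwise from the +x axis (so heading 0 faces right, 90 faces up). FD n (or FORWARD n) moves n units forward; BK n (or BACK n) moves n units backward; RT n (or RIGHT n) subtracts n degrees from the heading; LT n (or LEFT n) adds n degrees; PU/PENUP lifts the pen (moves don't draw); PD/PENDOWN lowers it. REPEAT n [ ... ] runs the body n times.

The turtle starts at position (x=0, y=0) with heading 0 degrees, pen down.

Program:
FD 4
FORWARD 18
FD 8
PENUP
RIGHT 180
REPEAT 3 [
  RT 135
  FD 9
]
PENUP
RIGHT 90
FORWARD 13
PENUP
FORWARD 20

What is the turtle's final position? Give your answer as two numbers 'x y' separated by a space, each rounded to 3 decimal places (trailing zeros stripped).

Answer: 53.335 27.062

Derivation:
Executing turtle program step by step:
Start: pos=(0,0), heading=0, pen down
FD 4: (0,0) -> (4,0) [heading=0, draw]
FD 18: (4,0) -> (22,0) [heading=0, draw]
FD 8: (22,0) -> (30,0) [heading=0, draw]
PU: pen up
RT 180: heading 0 -> 180
REPEAT 3 [
  -- iteration 1/3 --
  RT 135: heading 180 -> 45
  FD 9: (30,0) -> (36.364,6.364) [heading=45, move]
  -- iteration 2/3 --
  RT 135: heading 45 -> 270
  FD 9: (36.364,6.364) -> (36.364,-2.636) [heading=270, move]
  -- iteration 3/3 --
  RT 135: heading 270 -> 135
  FD 9: (36.364,-2.636) -> (30,3.728) [heading=135, move]
]
PU: pen up
RT 90: heading 135 -> 45
FD 13: (30,3.728) -> (39.192,12.92) [heading=45, move]
PU: pen up
FD 20: (39.192,12.92) -> (53.335,27.062) [heading=45, move]
Final: pos=(53.335,27.062), heading=45, 3 segment(s) drawn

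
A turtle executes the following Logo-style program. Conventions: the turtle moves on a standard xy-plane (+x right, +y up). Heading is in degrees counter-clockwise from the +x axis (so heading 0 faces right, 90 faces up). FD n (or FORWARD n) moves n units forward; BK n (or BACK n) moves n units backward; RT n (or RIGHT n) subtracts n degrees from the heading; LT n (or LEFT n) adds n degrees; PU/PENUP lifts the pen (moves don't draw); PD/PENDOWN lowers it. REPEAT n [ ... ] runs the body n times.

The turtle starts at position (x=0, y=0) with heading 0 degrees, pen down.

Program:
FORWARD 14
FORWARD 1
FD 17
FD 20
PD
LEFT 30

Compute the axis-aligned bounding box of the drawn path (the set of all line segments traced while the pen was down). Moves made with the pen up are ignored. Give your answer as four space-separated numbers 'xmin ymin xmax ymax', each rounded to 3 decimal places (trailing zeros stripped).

Executing turtle program step by step:
Start: pos=(0,0), heading=0, pen down
FD 14: (0,0) -> (14,0) [heading=0, draw]
FD 1: (14,0) -> (15,0) [heading=0, draw]
FD 17: (15,0) -> (32,0) [heading=0, draw]
FD 20: (32,0) -> (52,0) [heading=0, draw]
PD: pen down
LT 30: heading 0 -> 30
Final: pos=(52,0), heading=30, 4 segment(s) drawn

Segment endpoints: x in {0, 14, 15, 32, 52}, y in {0}
xmin=0, ymin=0, xmax=52, ymax=0

Answer: 0 0 52 0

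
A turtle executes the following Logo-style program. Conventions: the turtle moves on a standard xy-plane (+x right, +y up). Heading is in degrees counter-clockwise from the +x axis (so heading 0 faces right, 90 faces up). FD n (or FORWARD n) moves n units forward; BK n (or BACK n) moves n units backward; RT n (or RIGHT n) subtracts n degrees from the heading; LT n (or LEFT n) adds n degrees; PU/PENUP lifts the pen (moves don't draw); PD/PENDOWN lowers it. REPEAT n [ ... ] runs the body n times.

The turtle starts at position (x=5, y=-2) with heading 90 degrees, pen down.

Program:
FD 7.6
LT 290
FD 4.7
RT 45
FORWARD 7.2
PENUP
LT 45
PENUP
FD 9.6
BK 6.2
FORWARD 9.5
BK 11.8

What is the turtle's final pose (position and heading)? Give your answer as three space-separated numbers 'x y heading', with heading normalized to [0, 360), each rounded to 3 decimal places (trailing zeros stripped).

Answer: 16.976 4.541 20

Derivation:
Executing turtle program step by step:
Start: pos=(5,-2), heading=90, pen down
FD 7.6: (5,-2) -> (5,5.6) [heading=90, draw]
LT 290: heading 90 -> 20
FD 4.7: (5,5.6) -> (9.417,7.207) [heading=20, draw]
RT 45: heading 20 -> 335
FD 7.2: (9.417,7.207) -> (15.942,4.165) [heading=335, draw]
PU: pen up
LT 45: heading 335 -> 20
PU: pen up
FD 9.6: (15.942,4.165) -> (24.963,7.448) [heading=20, move]
BK 6.2: (24.963,7.448) -> (19.137,5.328) [heading=20, move]
FD 9.5: (19.137,5.328) -> (28.064,8.577) [heading=20, move]
BK 11.8: (28.064,8.577) -> (16.976,4.541) [heading=20, move]
Final: pos=(16.976,4.541), heading=20, 3 segment(s) drawn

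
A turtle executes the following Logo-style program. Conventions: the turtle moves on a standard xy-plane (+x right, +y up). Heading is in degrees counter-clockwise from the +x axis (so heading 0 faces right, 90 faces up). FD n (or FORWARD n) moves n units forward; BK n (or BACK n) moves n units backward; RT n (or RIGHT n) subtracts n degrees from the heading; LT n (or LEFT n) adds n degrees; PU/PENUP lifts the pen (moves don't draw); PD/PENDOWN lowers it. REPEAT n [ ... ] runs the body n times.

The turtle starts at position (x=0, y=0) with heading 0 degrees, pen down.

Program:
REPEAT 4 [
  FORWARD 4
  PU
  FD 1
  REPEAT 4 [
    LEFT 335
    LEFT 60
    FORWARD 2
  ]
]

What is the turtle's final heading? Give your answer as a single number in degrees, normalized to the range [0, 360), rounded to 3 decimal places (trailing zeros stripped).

Executing turtle program step by step:
Start: pos=(0,0), heading=0, pen down
REPEAT 4 [
  -- iteration 1/4 --
  FD 4: (0,0) -> (4,0) [heading=0, draw]
  PU: pen up
  FD 1: (4,0) -> (5,0) [heading=0, move]
  REPEAT 4 [
    -- iteration 1/4 --
    LT 335: heading 0 -> 335
    LT 60: heading 335 -> 35
    FD 2: (5,0) -> (6.638,1.147) [heading=35, move]
    -- iteration 2/4 --
    LT 335: heading 35 -> 10
    LT 60: heading 10 -> 70
    FD 2: (6.638,1.147) -> (7.322,3.027) [heading=70, move]
    -- iteration 3/4 --
    LT 335: heading 70 -> 45
    LT 60: heading 45 -> 105
    FD 2: (7.322,3.027) -> (6.805,4.958) [heading=105, move]
    -- iteration 4/4 --
    LT 335: heading 105 -> 80
    LT 60: heading 80 -> 140
    FD 2: (6.805,4.958) -> (5.273,6.244) [heading=140, move]
  ]
  -- iteration 2/4 --
  FD 4: (5.273,6.244) -> (2.208,8.815) [heading=140, move]
  PU: pen up
  FD 1: (2.208,8.815) -> (1.442,9.458) [heading=140, move]
  REPEAT 4 [
    -- iteration 1/4 --
    LT 335: heading 140 -> 115
    LT 60: heading 115 -> 175
    FD 2: (1.442,9.458) -> (-0.55,9.632) [heading=175, move]
    -- iteration 2/4 --
    LT 335: heading 175 -> 150
    LT 60: heading 150 -> 210
    FD 2: (-0.55,9.632) -> (-2.282,8.632) [heading=210, move]
    -- iteration 3/4 --
    LT 335: heading 210 -> 185
    LT 60: heading 185 -> 245
    FD 2: (-2.282,8.632) -> (-3.127,6.82) [heading=245, move]
    -- iteration 4/4 --
    LT 335: heading 245 -> 220
    LT 60: heading 220 -> 280
    FD 2: (-3.127,6.82) -> (-2.78,4.85) [heading=280, move]
  ]
  -- iteration 3/4 --
  FD 4: (-2.78,4.85) -> (-2.085,0.911) [heading=280, move]
  PU: pen up
  FD 1: (-2.085,0.911) -> (-1.912,-0.074) [heading=280, move]
  REPEAT 4 [
    -- iteration 1/4 --
    LT 335: heading 280 -> 255
    LT 60: heading 255 -> 315
    FD 2: (-1.912,-0.074) -> (-0.498,-1.488) [heading=315, move]
    -- iteration 2/4 --
    LT 335: heading 315 -> 290
    LT 60: heading 290 -> 350
    FD 2: (-0.498,-1.488) -> (1.472,-1.836) [heading=350, move]
    -- iteration 3/4 --
    LT 335: heading 350 -> 325
    LT 60: heading 325 -> 25
    FD 2: (1.472,-1.836) -> (3.285,-0.99) [heading=25, move]
    -- iteration 4/4 --
    LT 335: heading 25 -> 0
    LT 60: heading 0 -> 60
    FD 2: (3.285,-0.99) -> (4.285,0.742) [heading=60, move]
  ]
  -- iteration 4/4 --
  FD 4: (4.285,0.742) -> (6.285,4.206) [heading=60, move]
  PU: pen up
  FD 1: (6.285,4.206) -> (6.785,5.072) [heading=60, move]
  REPEAT 4 [
    -- iteration 1/4 --
    LT 335: heading 60 -> 35
    LT 60: heading 35 -> 95
    FD 2: (6.785,5.072) -> (6.61,7.064) [heading=95, move]
    -- iteration 2/4 --
    LT 335: heading 95 -> 70
    LT 60: heading 70 -> 130
    FD 2: (6.61,7.064) -> (5.325,8.596) [heading=130, move]
    -- iteration 3/4 --
    LT 335: heading 130 -> 105
    LT 60: heading 105 -> 165
    FD 2: (5.325,8.596) -> (3.393,9.114) [heading=165, move]
    -- iteration 4/4 --
    LT 335: heading 165 -> 140
    LT 60: heading 140 -> 200
    FD 2: (3.393,9.114) -> (1.514,8.43) [heading=200, move]
  ]
]
Final: pos=(1.514,8.43), heading=200, 1 segment(s) drawn

Answer: 200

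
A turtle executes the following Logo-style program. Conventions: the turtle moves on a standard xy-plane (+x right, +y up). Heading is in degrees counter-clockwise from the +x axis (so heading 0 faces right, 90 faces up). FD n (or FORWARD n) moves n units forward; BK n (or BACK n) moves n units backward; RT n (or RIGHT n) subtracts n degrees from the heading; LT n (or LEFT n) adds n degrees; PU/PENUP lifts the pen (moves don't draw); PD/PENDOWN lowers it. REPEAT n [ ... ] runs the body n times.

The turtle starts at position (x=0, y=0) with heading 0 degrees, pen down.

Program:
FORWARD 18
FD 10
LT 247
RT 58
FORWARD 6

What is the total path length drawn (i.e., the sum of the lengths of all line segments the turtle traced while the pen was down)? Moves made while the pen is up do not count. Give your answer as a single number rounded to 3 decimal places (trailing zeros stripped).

Executing turtle program step by step:
Start: pos=(0,0), heading=0, pen down
FD 18: (0,0) -> (18,0) [heading=0, draw]
FD 10: (18,0) -> (28,0) [heading=0, draw]
LT 247: heading 0 -> 247
RT 58: heading 247 -> 189
FD 6: (28,0) -> (22.074,-0.939) [heading=189, draw]
Final: pos=(22.074,-0.939), heading=189, 3 segment(s) drawn

Segment lengths:
  seg 1: (0,0) -> (18,0), length = 18
  seg 2: (18,0) -> (28,0), length = 10
  seg 3: (28,0) -> (22.074,-0.939), length = 6
Total = 34

Answer: 34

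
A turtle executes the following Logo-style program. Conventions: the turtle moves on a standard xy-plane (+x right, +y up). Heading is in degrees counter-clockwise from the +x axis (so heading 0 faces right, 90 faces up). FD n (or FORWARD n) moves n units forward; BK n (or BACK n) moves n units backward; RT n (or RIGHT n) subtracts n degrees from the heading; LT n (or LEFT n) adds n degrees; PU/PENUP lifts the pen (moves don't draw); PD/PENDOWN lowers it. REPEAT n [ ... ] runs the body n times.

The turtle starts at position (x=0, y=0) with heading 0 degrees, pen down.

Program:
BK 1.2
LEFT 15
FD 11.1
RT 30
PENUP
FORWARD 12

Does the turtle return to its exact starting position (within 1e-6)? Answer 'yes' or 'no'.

Answer: no

Derivation:
Executing turtle program step by step:
Start: pos=(0,0), heading=0, pen down
BK 1.2: (0,0) -> (-1.2,0) [heading=0, draw]
LT 15: heading 0 -> 15
FD 11.1: (-1.2,0) -> (9.522,2.873) [heading=15, draw]
RT 30: heading 15 -> 345
PU: pen up
FD 12: (9.522,2.873) -> (21.113,-0.233) [heading=345, move]
Final: pos=(21.113,-0.233), heading=345, 2 segment(s) drawn

Start position: (0, 0)
Final position: (21.113, -0.233)
Distance = 21.114; >= 1e-6 -> NOT closed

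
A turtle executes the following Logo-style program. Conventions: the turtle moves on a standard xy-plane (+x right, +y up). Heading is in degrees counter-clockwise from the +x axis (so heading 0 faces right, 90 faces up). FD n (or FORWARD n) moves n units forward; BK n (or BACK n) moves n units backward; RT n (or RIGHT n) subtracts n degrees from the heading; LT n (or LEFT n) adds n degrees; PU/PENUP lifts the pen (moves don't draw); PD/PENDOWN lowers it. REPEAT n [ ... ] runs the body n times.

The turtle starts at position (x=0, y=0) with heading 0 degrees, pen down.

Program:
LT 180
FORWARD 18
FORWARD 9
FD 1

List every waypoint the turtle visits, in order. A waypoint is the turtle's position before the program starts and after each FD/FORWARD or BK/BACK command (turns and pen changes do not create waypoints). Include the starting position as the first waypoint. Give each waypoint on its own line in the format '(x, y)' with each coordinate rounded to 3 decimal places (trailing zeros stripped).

Answer: (0, 0)
(-18, 0)
(-27, 0)
(-28, 0)

Derivation:
Executing turtle program step by step:
Start: pos=(0,0), heading=0, pen down
LT 180: heading 0 -> 180
FD 18: (0,0) -> (-18,0) [heading=180, draw]
FD 9: (-18,0) -> (-27,0) [heading=180, draw]
FD 1: (-27,0) -> (-28,0) [heading=180, draw]
Final: pos=(-28,0), heading=180, 3 segment(s) drawn
Waypoints (4 total):
(0, 0)
(-18, 0)
(-27, 0)
(-28, 0)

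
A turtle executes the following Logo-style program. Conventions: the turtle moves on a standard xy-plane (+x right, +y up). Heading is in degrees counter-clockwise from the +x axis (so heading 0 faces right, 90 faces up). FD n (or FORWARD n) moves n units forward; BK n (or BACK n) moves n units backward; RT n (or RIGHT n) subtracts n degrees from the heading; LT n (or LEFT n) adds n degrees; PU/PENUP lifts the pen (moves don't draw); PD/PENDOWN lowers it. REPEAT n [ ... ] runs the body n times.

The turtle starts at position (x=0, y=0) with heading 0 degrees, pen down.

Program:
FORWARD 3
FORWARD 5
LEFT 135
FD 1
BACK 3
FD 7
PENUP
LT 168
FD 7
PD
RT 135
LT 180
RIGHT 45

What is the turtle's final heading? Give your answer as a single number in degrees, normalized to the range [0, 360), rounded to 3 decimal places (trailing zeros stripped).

Executing turtle program step by step:
Start: pos=(0,0), heading=0, pen down
FD 3: (0,0) -> (3,0) [heading=0, draw]
FD 5: (3,0) -> (8,0) [heading=0, draw]
LT 135: heading 0 -> 135
FD 1: (8,0) -> (7.293,0.707) [heading=135, draw]
BK 3: (7.293,0.707) -> (9.414,-1.414) [heading=135, draw]
FD 7: (9.414,-1.414) -> (4.464,3.536) [heading=135, draw]
PU: pen up
LT 168: heading 135 -> 303
FD 7: (4.464,3.536) -> (8.277,-2.335) [heading=303, move]
PD: pen down
RT 135: heading 303 -> 168
LT 180: heading 168 -> 348
RT 45: heading 348 -> 303
Final: pos=(8.277,-2.335), heading=303, 5 segment(s) drawn

Answer: 303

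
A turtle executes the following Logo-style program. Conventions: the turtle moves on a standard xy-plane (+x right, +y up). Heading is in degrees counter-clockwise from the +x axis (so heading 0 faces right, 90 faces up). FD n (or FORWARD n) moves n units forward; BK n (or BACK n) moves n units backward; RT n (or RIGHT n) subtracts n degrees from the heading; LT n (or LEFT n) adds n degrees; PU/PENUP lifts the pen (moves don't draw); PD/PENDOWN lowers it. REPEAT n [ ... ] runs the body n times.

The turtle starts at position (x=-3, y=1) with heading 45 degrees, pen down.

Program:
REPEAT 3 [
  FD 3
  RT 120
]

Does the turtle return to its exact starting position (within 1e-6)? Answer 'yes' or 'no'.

Executing turtle program step by step:
Start: pos=(-3,1), heading=45, pen down
REPEAT 3 [
  -- iteration 1/3 --
  FD 3: (-3,1) -> (-0.879,3.121) [heading=45, draw]
  RT 120: heading 45 -> 285
  -- iteration 2/3 --
  FD 3: (-0.879,3.121) -> (-0.102,0.224) [heading=285, draw]
  RT 120: heading 285 -> 165
  -- iteration 3/3 --
  FD 3: (-0.102,0.224) -> (-3,1) [heading=165, draw]
  RT 120: heading 165 -> 45
]
Final: pos=(-3,1), heading=45, 3 segment(s) drawn

Start position: (-3, 1)
Final position: (-3, 1)
Distance = 0; < 1e-6 -> CLOSED

Answer: yes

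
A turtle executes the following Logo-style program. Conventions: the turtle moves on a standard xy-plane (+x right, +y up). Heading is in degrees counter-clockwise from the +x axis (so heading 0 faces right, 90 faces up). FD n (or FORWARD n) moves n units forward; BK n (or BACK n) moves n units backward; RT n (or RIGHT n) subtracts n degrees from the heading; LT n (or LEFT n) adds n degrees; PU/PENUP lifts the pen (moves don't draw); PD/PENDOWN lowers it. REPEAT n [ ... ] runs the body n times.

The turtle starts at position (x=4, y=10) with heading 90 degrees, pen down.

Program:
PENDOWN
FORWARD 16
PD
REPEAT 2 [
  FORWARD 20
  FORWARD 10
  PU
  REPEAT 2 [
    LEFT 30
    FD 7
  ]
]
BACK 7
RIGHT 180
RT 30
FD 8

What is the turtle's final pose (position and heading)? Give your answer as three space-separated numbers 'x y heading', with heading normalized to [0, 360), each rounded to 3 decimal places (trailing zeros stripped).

Answer: -30.543 80.562 0

Derivation:
Executing turtle program step by step:
Start: pos=(4,10), heading=90, pen down
PD: pen down
FD 16: (4,10) -> (4,26) [heading=90, draw]
PD: pen down
REPEAT 2 [
  -- iteration 1/2 --
  FD 20: (4,26) -> (4,46) [heading=90, draw]
  FD 10: (4,46) -> (4,56) [heading=90, draw]
  PU: pen up
  REPEAT 2 [
    -- iteration 1/2 --
    LT 30: heading 90 -> 120
    FD 7: (4,56) -> (0.5,62.062) [heading=120, move]
    -- iteration 2/2 --
    LT 30: heading 120 -> 150
    FD 7: (0.5,62.062) -> (-5.562,65.562) [heading=150, move]
  ]
  -- iteration 2/2 --
  FD 20: (-5.562,65.562) -> (-22.883,75.562) [heading=150, move]
  FD 10: (-22.883,75.562) -> (-31.543,80.562) [heading=150, move]
  PU: pen up
  REPEAT 2 [
    -- iteration 1/2 --
    LT 30: heading 150 -> 180
    FD 7: (-31.543,80.562) -> (-38.543,80.562) [heading=180, move]
    -- iteration 2/2 --
    LT 30: heading 180 -> 210
    FD 7: (-38.543,80.562) -> (-44.605,77.062) [heading=210, move]
  ]
]
BK 7: (-44.605,77.062) -> (-38.543,80.562) [heading=210, move]
RT 180: heading 210 -> 30
RT 30: heading 30 -> 0
FD 8: (-38.543,80.562) -> (-30.543,80.562) [heading=0, move]
Final: pos=(-30.543,80.562), heading=0, 3 segment(s) drawn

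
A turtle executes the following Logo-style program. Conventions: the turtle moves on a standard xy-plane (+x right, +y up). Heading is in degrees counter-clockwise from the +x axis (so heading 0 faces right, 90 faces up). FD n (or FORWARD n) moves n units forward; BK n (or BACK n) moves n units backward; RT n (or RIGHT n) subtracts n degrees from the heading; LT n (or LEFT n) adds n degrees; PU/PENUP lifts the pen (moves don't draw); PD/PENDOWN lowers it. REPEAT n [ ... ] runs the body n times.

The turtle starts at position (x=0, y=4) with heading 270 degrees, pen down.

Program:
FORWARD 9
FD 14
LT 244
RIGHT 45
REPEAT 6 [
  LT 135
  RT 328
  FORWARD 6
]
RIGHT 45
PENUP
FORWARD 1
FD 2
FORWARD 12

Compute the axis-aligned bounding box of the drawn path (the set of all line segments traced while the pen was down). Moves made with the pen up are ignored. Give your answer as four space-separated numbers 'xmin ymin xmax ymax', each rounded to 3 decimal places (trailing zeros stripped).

Answer: -1.742 -24.967 3.401 4

Derivation:
Executing turtle program step by step:
Start: pos=(0,4), heading=270, pen down
FD 9: (0,4) -> (0,-5) [heading=270, draw]
FD 14: (0,-5) -> (0,-19) [heading=270, draw]
LT 244: heading 270 -> 154
RT 45: heading 154 -> 109
REPEAT 6 [
  -- iteration 1/6 --
  LT 135: heading 109 -> 244
  RT 328: heading 244 -> 276
  FD 6: (0,-19) -> (0.627,-24.967) [heading=276, draw]
  -- iteration 2/6 --
  LT 135: heading 276 -> 51
  RT 328: heading 51 -> 83
  FD 6: (0.627,-24.967) -> (1.358,-19.012) [heading=83, draw]
  -- iteration 3/6 --
  LT 135: heading 83 -> 218
  RT 328: heading 218 -> 250
  FD 6: (1.358,-19.012) -> (-0.694,-24.65) [heading=250, draw]
  -- iteration 4/6 --
  LT 135: heading 250 -> 25
  RT 328: heading 25 -> 57
  FD 6: (-0.694,-24.65) -> (2.574,-19.618) [heading=57, draw]
  -- iteration 5/6 --
  LT 135: heading 57 -> 192
  RT 328: heading 192 -> 224
  FD 6: (2.574,-19.618) -> (-1.742,-23.786) [heading=224, draw]
  -- iteration 6/6 --
  LT 135: heading 224 -> 359
  RT 328: heading 359 -> 31
  FD 6: (-1.742,-23.786) -> (3.401,-20.696) [heading=31, draw]
]
RT 45: heading 31 -> 346
PU: pen up
FD 1: (3.401,-20.696) -> (4.371,-20.938) [heading=346, move]
FD 2: (4.371,-20.938) -> (6.312,-21.421) [heading=346, move]
FD 12: (6.312,-21.421) -> (17.956,-24.325) [heading=346, move]
Final: pos=(17.956,-24.325), heading=346, 8 segment(s) drawn

Segment endpoints: x in {-1.742, -0.694, 0, 0, 0, 0.627, 1.358, 2.574, 3.401}, y in {-24.967, -24.65, -23.786, -20.696, -19.618, -19.012, -19, -5, 4}
xmin=-1.742, ymin=-24.967, xmax=3.401, ymax=4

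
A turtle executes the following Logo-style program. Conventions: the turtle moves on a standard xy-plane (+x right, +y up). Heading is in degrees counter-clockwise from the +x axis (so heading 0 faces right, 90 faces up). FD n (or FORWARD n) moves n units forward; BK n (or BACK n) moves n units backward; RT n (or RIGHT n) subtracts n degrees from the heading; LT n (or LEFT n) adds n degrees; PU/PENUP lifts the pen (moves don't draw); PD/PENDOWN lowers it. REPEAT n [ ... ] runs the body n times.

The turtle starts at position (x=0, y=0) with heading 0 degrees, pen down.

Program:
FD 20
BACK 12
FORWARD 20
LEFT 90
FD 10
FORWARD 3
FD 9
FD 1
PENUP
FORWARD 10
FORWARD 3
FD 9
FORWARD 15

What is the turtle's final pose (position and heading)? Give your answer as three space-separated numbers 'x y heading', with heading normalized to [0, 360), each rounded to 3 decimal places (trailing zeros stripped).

Answer: 28 60 90

Derivation:
Executing turtle program step by step:
Start: pos=(0,0), heading=0, pen down
FD 20: (0,0) -> (20,0) [heading=0, draw]
BK 12: (20,0) -> (8,0) [heading=0, draw]
FD 20: (8,0) -> (28,0) [heading=0, draw]
LT 90: heading 0 -> 90
FD 10: (28,0) -> (28,10) [heading=90, draw]
FD 3: (28,10) -> (28,13) [heading=90, draw]
FD 9: (28,13) -> (28,22) [heading=90, draw]
FD 1: (28,22) -> (28,23) [heading=90, draw]
PU: pen up
FD 10: (28,23) -> (28,33) [heading=90, move]
FD 3: (28,33) -> (28,36) [heading=90, move]
FD 9: (28,36) -> (28,45) [heading=90, move]
FD 15: (28,45) -> (28,60) [heading=90, move]
Final: pos=(28,60), heading=90, 7 segment(s) drawn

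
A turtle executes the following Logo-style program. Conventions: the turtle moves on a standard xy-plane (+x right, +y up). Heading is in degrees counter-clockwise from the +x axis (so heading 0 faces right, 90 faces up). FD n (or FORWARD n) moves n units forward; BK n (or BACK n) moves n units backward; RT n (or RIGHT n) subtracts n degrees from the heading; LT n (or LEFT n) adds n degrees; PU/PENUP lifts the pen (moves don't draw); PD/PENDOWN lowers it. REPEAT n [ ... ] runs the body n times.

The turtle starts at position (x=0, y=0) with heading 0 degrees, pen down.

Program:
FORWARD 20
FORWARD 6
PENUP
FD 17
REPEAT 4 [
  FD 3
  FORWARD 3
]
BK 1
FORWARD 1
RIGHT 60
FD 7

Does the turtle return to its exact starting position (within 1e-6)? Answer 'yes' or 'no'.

Answer: no

Derivation:
Executing turtle program step by step:
Start: pos=(0,0), heading=0, pen down
FD 20: (0,0) -> (20,0) [heading=0, draw]
FD 6: (20,0) -> (26,0) [heading=0, draw]
PU: pen up
FD 17: (26,0) -> (43,0) [heading=0, move]
REPEAT 4 [
  -- iteration 1/4 --
  FD 3: (43,0) -> (46,0) [heading=0, move]
  FD 3: (46,0) -> (49,0) [heading=0, move]
  -- iteration 2/4 --
  FD 3: (49,0) -> (52,0) [heading=0, move]
  FD 3: (52,0) -> (55,0) [heading=0, move]
  -- iteration 3/4 --
  FD 3: (55,0) -> (58,0) [heading=0, move]
  FD 3: (58,0) -> (61,0) [heading=0, move]
  -- iteration 4/4 --
  FD 3: (61,0) -> (64,0) [heading=0, move]
  FD 3: (64,0) -> (67,0) [heading=0, move]
]
BK 1: (67,0) -> (66,0) [heading=0, move]
FD 1: (66,0) -> (67,0) [heading=0, move]
RT 60: heading 0 -> 300
FD 7: (67,0) -> (70.5,-6.062) [heading=300, move]
Final: pos=(70.5,-6.062), heading=300, 2 segment(s) drawn

Start position: (0, 0)
Final position: (70.5, -6.062)
Distance = 70.76; >= 1e-6 -> NOT closed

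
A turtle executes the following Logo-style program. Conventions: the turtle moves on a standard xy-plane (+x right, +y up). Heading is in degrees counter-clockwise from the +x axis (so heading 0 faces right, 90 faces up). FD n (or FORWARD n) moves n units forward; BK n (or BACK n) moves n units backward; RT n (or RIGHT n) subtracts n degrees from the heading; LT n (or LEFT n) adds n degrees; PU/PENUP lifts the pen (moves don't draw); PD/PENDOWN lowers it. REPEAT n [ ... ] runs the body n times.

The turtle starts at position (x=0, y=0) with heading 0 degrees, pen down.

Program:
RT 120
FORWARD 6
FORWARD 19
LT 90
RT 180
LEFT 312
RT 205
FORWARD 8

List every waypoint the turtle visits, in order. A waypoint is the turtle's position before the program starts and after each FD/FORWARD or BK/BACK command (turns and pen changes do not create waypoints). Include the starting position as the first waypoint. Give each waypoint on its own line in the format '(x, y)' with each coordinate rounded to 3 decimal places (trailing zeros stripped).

Executing turtle program step by step:
Start: pos=(0,0), heading=0, pen down
RT 120: heading 0 -> 240
FD 6: (0,0) -> (-3,-5.196) [heading=240, draw]
FD 19: (-3,-5.196) -> (-12.5,-21.651) [heading=240, draw]
LT 90: heading 240 -> 330
RT 180: heading 330 -> 150
LT 312: heading 150 -> 102
RT 205: heading 102 -> 257
FD 8: (-12.5,-21.651) -> (-14.3,-29.446) [heading=257, draw]
Final: pos=(-14.3,-29.446), heading=257, 3 segment(s) drawn
Waypoints (4 total):
(0, 0)
(-3, -5.196)
(-12.5, -21.651)
(-14.3, -29.446)

Answer: (0, 0)
(-3, -5.196)
(-12.5, -21.651)
(-14.3, -29.446)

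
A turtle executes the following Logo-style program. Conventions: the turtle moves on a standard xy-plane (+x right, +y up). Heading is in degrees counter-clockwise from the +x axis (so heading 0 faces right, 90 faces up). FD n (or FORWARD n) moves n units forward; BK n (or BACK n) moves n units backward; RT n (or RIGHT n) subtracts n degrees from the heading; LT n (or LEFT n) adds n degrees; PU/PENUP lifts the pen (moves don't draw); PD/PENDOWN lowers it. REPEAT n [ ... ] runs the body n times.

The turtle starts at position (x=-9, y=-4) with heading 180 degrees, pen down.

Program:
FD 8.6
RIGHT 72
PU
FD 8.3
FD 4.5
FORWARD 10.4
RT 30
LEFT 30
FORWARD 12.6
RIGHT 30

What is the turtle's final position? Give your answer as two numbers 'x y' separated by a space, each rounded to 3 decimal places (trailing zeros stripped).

Answer: -28.663 30.048

Derivation:
Executing turtle program step by step:
Start: pos=(-9,-4), heading=180, pen down
FD 8.6: (-9,-4) -> (-17.6,-4) [heading=180, draw]
RT 72: heading 180 -> 108
PU: pen up
FD 8.3: (-17.6,-4) -> (-20.165,3.894) [heading=108, move]
FD 4.5: (-20.165,3.894) -> (-21.555,8.174) [heading=108, move]
FD 10.4: (-21.555,8.174) -> (-24.769,18.065) [heading=108, move]
RT 30: heading 108 -> 78
LT 30: heading 78 -> 108
FD 12.6: (-24.769,18.065) -> (-28.663,30.048) [heading=108, move]
RT 30: heading 108 -> 78
Final: pos=(-28.663,30.048), heading=78, 1 segment(s) drawn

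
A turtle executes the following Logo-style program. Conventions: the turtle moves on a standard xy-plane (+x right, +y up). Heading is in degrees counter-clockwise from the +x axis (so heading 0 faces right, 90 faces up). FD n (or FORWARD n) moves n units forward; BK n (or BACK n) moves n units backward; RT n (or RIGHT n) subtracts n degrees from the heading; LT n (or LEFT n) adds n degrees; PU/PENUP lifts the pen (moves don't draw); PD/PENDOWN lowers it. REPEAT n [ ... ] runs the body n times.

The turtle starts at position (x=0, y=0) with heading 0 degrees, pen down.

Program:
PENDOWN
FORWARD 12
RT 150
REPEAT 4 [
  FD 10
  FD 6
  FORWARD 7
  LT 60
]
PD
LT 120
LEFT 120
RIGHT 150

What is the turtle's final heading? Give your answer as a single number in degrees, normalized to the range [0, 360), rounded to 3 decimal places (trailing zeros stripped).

Answer: 180

Derivation:
Executing turtle program step by step:
Start: pos=(0,0), heading=0, pen down
PD: pen down
FD 12: (0,0) -> (12,0) [heading=0, draw]
RT 150: heading 0 -> 210
REPEAT 4 [
  -- iteration 1/4 --
  FD 10: (12,0) -> (3.34,-5) [heading=210, draw]
  FD 6: (3.34,-5) -> (-1.856,-8) [heading=210, draw]
  FD 7: (-1.856,-8) -> (-7.919,-11.5) [heading=210, draw]
  LT 60: heading 210 -> 270
  -- iteration 2/4 --
  FD 10: (-7.919,-11.5) -> (-7.919,-21.5) [heading=270, draw]
  FD 6: (-7.919,-21.5) -> (-7.919,-27.5) [heading=270, draw]
  FD 7: (-7.919,-27.5) -> (-7.919,-34.5) [heading=270, draw]
  LT 60: heading 270 -> 330
  -- iteration 3/4 --
  FD 10: (-7.919,-34.5) -> (0.742,-39.5) [heading=330, draw]
  FD 6: (0.742,-39.5) -> (5.938,-42.5) [heading=330, draw]
  FD 7: (5.938,-42.5) -> (12,-46) [heading=330, draw]
  LT 60: heading 330 -> 30
  -- iteration 4/4 --
  FD 10: (12,-46) -> (20.66,-41) [heading=30, draw]
  FD 6: (20.66,-41) -> (25.856,-38) [heading=30, draw]
  FD 7: (25.856,-38) -> (31.919,-34.5) [heading=30, draw]
  LT 60: heading 30 -> 90
]
PD: pen down
LT 120: heading 90 -> 210
LT 120: heading 210 -> 330
RT 150: heading 330 -> 180
Final: pos=(31.919,-34.5), heading=180, 13 segment(s) drawn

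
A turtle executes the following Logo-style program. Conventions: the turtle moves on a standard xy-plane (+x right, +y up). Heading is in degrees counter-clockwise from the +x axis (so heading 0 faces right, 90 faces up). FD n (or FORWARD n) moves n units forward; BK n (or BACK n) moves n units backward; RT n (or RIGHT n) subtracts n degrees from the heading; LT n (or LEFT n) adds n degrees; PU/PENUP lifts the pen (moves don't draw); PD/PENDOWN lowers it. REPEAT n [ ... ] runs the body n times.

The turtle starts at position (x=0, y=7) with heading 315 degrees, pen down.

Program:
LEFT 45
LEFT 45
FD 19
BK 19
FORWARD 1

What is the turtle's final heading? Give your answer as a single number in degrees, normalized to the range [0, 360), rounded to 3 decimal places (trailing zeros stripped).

Answer: 45

Derivation:
Executing turtle program step by step:
Start: pos=(0,7), heading=315, pen down
LT 45: heading 315 -> 0
LT 45: heading 0 -> 45
FD 19: (0,7) -> (13.435,20.435) [heading=45, draw]
BK 19: (13.435,20.435) -> (0,7) [heading=45, draw]
FD 1: (0,7) -> (0.707,7.707) [heading=45, draw]
Final: pos=(0.707,7.707), heading=45, 3 segment(s) drawn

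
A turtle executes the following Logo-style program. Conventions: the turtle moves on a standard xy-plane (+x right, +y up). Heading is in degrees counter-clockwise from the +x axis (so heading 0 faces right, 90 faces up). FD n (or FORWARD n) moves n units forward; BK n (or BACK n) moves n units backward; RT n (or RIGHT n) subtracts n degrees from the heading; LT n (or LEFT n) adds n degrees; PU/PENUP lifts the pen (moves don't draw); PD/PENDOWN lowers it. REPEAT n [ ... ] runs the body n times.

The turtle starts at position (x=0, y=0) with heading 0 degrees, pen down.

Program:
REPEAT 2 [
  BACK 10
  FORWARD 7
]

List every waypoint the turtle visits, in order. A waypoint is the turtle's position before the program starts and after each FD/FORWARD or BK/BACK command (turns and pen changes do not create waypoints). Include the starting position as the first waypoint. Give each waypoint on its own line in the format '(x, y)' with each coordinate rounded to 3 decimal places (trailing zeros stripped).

Executing turtle program step by step:
Start: pos=(0,0), heading=0, pen down
REPEAT 2 [
  -- iteration 1/2 --
  BK 10: (0,0) -> (-10,0) [heading=0, draw]
  FD 7: (-10,0) -> (-3,0) [heading=0, draw]
  -- iteration 2/2 --
  BK 10: (-3,0) -> (-13,0) [heading=0, draw]
  FD 7: (-13,0) -> (-6,0) [heading=0, draw]
]
Final: pos=(-6,0), heading=0, 4 segment(s) drawn
Waypoints (5 total):
(0, 0)
(-10, 0)
(-3, 0)
(-13, 0)
(-6, 0)

Answer: (0, 0)
(-10, 0)
(-3, 0)
(-13, 0)
(-6, 0)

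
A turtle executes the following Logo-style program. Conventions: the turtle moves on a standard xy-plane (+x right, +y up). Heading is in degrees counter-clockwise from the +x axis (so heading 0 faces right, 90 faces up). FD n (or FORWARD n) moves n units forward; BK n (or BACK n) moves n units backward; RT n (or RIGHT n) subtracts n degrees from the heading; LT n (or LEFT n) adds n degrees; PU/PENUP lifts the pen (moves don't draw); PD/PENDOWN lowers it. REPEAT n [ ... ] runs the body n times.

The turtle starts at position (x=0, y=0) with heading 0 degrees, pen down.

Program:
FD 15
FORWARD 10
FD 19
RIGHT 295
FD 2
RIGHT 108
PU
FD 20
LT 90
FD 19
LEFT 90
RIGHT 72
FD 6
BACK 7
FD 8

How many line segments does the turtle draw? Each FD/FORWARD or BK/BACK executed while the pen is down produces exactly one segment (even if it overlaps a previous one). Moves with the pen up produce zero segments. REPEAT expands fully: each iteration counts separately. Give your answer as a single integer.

Executing turtle program step by step:
Start: pos=(0,0), heading=0, pen down
FD 15: (0,0) -> (15,0) [heading=0, draw]
FD 10: (15,0) -> (25,0) [heading=0, draw]
FD 19: (25,0) -> (44,0) [heading=0, draw]
RT 295: heading 0 -> 65
FD 2: (44,0) -> (44.845,1.813) [heading=65, draw]
RT 108: heading 65 -> 317
PU: pen up
FD 20: (44.845,1.813) -> (59.472,-11.827) [heading=317, move]
LT 90: heading 317 -> 47
FD 19: (59.472,-11.827) -> (72.43,2.068) [heading=47, move]
LT 90: heading 47 -> 137
RT 72: heading 137 -> 65
FD 6: (72.43,2.068) -> (74.966,7.506) [heading=65, move]
BK 7: (74.966,7.506) -> (72.008,1.162) [heading=65, move]
FD 8: (72.008,1.162) -> (75.389,8.413) [heading=65, move]
Final: pos=(75.389,8.413), heading=65, 4 segment(s) drawn
Segments drawn: 4

Answer: 4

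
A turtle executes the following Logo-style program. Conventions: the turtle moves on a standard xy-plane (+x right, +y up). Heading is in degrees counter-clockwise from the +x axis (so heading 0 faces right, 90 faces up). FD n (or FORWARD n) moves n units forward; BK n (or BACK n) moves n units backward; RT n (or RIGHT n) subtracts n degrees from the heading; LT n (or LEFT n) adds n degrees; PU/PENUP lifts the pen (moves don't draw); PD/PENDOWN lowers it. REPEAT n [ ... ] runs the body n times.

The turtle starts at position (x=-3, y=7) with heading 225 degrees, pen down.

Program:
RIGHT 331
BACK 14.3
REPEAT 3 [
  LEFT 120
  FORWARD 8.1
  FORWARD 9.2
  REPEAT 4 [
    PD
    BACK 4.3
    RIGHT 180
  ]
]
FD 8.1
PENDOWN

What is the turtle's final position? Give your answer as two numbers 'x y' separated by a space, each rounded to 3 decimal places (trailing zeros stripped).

Answer: -1.291 12.96

Derivation:
Executing turtle program step by step:
Start: pos=(-3,7), heading=225, pen down
RT 331: heading 225 -> 254
BK 14.3: (-3,7) -> (0.942,20.746) [heading=254, draw]
REPEAT 3 [
  -- iteration 1/3 --
  LT 120: heading 254 -> 14
  FD 8.1: (0.942,20.746) -> (8.801,22.706) [heading=14, draw]
  FD 9.2: (8.801,22.706) -> (17.728,24.931) [heading=14, draw]
  REPEAT 4 [
    -- iteration 1/4 --
    PD: pen down
    BK 4.3: (17.728,24.931) -> (13.555,23.891) [heading=14, draw]
    RT 180: heading 14 -> 194
    -- iteration 2/4 --
    PD: pen down
    BK 4.3: (13.555,23.891) -> (17.728,24.931) [heading=194, draw]
    RT 180: heading 194 -> 14
    -- iteration 3/4 --
    PD: pen down
    BK 4.3: (17.728,24.931) -> (13.555,23.891) [heading=14, draw]
    RT 180: heading 14 -> 194
    -- iteration 4/4 --
    PD: pen down
    BK 4.3: (13.555,23.891) -> (17.728,24.931) [heading=194, draw]
    RT 180: heading 194 -> 14
  ]
  -- iteration 2/3 --
  LT 120: heading 14 -> 134
  FD 8.1: (17.728,24.931) -> (12.101,30.758) [heading=134, draw]
  FD 9.2: (12.101,30.758) -> (5.71,37.376) [heading=134, draw]
  REPEAT 4 [
    -- iteration 1/4 --
    PD: pen down
    BK 4.3: (5.71,37.376) -> (8.697,34.283) [heading=134, draw]
    RT 180: heading 134 -> 314
    -- iteration 2/4 --
    PD: pen down
    BK 4.3: (8.697,34.283) -> (5.71,37.376) [heading=314, draw]
    RT 180: heading 314 -> 134
    -- iteration 3/4 --
    PD: pen down
    BK 4.3: (5.71,37.376) -> (8.697,34.283) [heading=134, draw]
    RT 180: heading 134 -> 314
    -- iteration 4/4 --
    PD: pen down
    BK 4.3: (8.697,34.283) -> (5.71,37.376) [heading=314, draw]
    RT 180: heading 314 -> 134
  ]
  -- iteration 3/3 --
  LT 120: heading 134 -> 254
  FD 8.1: (5.71,37.376) -> (3.477,29.59) [heading=254, draw]
  FD 9.2: (3.477,29.59) -> (0.942,20.746) [heading=254, draw]
  REPEAT 4 [
    -- iteration 1/4 --
    PD: pen down
    BK 4.3: (0.942,20.746) -> (2.127,24.879) [heading=254, draw]
    RT 180: heading 254 -> 74
    -- iteration 2/4 --
    PD: pen down
    BK 4.3: (2.127,24.879) -> (0.942,20.746) [heading=74, draw]
    RT 180: heading 74 -> 254
    -- iteration 3/4 --
    PD: pen down
    BK 4.3: (0.942,20.746) -> (2.127,24.879) [heading=254, draw]
    RT 180: heading 254 -> 74
    -- iteration 4/4 --
    PD: pen down
    BK 4.3: (2.127,24.879) -> (0.942,20.746) [heading=74, draw]
    RT 180: heading 74 -> 254
  ]
]
FD 8.1: (0.942,20.746) -> (-1.291,12.96) [heading=254, draw]
PD: pen down
Final: pos=(-1.291,12.96), heading=254, 20 segment(s) drawn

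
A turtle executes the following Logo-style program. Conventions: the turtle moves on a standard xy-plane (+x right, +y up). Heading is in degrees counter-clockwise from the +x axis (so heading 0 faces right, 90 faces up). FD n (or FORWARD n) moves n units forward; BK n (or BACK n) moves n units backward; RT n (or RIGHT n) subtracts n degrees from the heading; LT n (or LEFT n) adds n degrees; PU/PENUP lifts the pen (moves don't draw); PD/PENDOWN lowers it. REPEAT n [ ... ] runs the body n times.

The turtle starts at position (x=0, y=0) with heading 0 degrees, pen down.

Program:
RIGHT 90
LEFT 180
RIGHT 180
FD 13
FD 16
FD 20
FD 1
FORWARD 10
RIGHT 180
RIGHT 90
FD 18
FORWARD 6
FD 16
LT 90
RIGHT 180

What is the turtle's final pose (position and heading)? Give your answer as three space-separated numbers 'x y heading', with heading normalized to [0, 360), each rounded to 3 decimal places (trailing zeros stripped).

Executing turtle program step by step:
Start: pos=(0,0), heading=0, pen down
RT 90: heading 0 -> 270
LT 180: heading 270 -> 90
RT 180: heading 90 -> 270
FD 13: (0,0) -> (0,-13) [heading=270, draw]
FD 16: (0,-13) -> (0,-29) [heading=270, draw]
FD 20: (0,-29) -> (0,-49) [heading=270, draw]
FD 1: (0,-49) -> (0,-50) [heading=270, draw]
FD 10: (0,-50) -> (0,-60) [heading=270, draw]
RT 180: heading 270 -> 90
RT 90: heading 90 -> 0
FD 18: (0,-60) -> (18,-60) [heading=0, draw]
FD 6: (18,-60) -> (24,-60) [heading=0, draw]
FD 16: (24,-60) -> (40,-60) [heading=0, draw]
LT 90: heading 0 -> 90
RT 180: heading 90 -> 270
Final: pos=(40,-60), heading=270, 8 segment(s) drawn

Answer: 40 -60 270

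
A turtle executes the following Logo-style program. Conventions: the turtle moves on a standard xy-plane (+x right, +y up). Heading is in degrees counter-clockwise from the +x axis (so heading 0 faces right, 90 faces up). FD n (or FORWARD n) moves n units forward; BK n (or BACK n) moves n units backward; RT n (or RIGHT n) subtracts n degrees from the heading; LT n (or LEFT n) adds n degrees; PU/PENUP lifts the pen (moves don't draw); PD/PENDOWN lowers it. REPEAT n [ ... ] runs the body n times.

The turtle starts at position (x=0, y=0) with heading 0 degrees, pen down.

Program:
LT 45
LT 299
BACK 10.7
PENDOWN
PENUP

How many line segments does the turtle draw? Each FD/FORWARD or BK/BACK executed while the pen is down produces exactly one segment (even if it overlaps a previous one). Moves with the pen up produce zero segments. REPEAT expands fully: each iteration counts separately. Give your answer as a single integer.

Answer: 1

Derivation:
Executing turtle program step by step:
Start: pos=(0,0), heading=0, pen down
LT 45: heading 0 -> 45
LT 299: heading 45 -> 344
BK 10.7: (0,0) -> (-10.286,2.949) [heading=344, draw]
PD: pen down
PU: pen up
Final: pos=(-10.286,2.949), heading=344, 1 segment(s) drawn
Segments drawn: 1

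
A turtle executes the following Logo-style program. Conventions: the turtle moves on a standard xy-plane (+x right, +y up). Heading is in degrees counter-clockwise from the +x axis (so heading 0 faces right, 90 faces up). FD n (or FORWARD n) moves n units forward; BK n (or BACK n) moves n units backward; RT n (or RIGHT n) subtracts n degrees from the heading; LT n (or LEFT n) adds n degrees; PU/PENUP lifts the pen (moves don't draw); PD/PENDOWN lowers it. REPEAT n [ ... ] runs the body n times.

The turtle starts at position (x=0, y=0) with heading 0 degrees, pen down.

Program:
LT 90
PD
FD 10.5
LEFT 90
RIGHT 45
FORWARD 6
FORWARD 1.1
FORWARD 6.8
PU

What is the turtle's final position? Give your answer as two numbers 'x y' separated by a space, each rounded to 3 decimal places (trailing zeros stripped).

Answer: -9.829 20.329

Derivation:
Executing turtle program step by step:
Start: pos=(0,0), heading=0, pen down
LT 90: heading 0 -> 90
PD: pen down
FD 10.5: (0,0) -> (0,10.5) [heading=90, draw]
LT 90: heading 90 -> 180
RT 45: heading 180 -> 135
FD 6: (0,10.5) -> (-4.243,14.743) [heading=135, draw]
FD 1.1: (-4.243,14.743) -> (-5.02,15.52) [heading=135, draw]
FD 6.8: (-5.02,15.52) -> (-9.829,20.329) [heading=135, draw]
PU: pen up
Final: pos=(-9.829,20.329), heading=135, 4 segment(s) drawn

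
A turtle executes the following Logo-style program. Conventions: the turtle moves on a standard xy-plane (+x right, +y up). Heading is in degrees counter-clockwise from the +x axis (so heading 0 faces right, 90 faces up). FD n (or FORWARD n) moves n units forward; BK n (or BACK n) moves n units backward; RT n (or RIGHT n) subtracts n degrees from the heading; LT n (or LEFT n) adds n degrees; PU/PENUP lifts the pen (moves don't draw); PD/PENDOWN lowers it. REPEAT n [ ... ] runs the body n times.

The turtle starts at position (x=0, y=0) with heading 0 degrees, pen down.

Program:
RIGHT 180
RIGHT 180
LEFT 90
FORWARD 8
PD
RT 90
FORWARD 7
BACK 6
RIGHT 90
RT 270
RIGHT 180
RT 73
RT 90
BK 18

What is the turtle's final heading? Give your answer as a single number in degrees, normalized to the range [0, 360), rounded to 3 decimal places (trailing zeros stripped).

Answer: 17

Derivation:
Executing turtle program step by step:
Start: pos=(0,0), heading=0, pen down
RT 180: heading 0 -> 180
RT 180: heading 180 -> 0
LT 90: heading 0 -> 90
FD 8: (0,0) -> (0,8) [heading=90, draw]
PD: pen down
RT 90: heading 90 -> 0
FD 7: (0,8) -> (7,8) [heading=0, draw]
BK 6: (7,8) -> (1,8) [heading=0, draw]
RT 90: heading 0 -> 270
RT 270: heading 270 -> 0
RT 180: heading 0 -> 180
RT 73: heading 180 -> 107
RT 90: heading 107 -> 17
BK 18: (1,8) -> (-16.213,2.737) [heading=17, draw]
Final: pos=(-16.213,2.737), heading=17, 4 segment(s) drawn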